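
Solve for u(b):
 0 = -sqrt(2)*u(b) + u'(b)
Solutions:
 u(b) = C1*exp(sqrt(2)*b)


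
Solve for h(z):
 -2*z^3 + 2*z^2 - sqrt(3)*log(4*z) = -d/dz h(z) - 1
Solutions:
 h(z) = C1 + z^4/2 - 2*z^3/3 + sqrt(3)*z*log(z) - sqrt(3)*z - z + 2*sqrt(3)*z*log(2)


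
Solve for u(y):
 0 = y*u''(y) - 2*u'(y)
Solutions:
 u(y) = C1 + C2*y^3


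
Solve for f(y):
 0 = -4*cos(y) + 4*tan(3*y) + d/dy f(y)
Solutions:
 f(y) = C1 + 4*log(cos(3*y))/3 + 4*sin(y)


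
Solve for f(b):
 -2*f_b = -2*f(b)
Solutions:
 f(b) = C1*exp(b)


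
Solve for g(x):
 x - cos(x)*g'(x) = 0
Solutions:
 g(x) = C1 + Integral(x/cos(x), x)


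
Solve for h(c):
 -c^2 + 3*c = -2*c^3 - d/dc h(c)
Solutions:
 h(c) = C1 - c^4/2 + c^3/3 - 3*c^2/2


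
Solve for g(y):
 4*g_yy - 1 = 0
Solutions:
 g(y) = C1 + C2*y + y^2/8


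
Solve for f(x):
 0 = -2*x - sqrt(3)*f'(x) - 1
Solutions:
 f(x) = C1 - sqrt(3)*x^2/3 - sqrt(3)*x/3


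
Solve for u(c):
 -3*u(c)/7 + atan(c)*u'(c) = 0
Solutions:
 u(c) = C1*exp(3*Integral(1/atan(c), c)/7)


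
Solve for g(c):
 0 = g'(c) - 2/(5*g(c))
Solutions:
 g(c) = -sqrt(C1 + 20*c)/5
 g(c) = sqrt(C1 + 20*c)/5


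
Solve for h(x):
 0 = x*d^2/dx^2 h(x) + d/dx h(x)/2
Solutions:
 h(x) = C1 + C2*sqrt(x)


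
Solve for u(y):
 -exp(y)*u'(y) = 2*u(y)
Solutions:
 u(y) = C1*exp(2*exp(-y))


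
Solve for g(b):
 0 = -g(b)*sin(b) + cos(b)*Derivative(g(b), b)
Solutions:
 g(b) = C1/cos(b)


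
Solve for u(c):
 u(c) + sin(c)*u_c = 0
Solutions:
 u(c) = C1*sqrt(cos(c) + 1)/sqrt(cos(c) - 1)


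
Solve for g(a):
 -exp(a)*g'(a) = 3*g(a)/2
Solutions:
 g(a) = C1*exp(3*exp(-a)/2)


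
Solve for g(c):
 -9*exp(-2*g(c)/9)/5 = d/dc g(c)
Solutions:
 g(c) = 9*log(-sqrt(C1 - 9*c)) - 9*log(15) + 9*log(10)/2
 g(c) = 9*log(C1 - 9*c)/2 - 9*log(15) + 9*log(10)/2


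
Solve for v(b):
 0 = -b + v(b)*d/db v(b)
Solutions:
 v(b) = -sqrt(C1 + b^2)
 v(b) = sqrt(C1 + b^2)


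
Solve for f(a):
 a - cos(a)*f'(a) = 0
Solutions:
 f(a) = C1 + Integral(a/cos(a), a)


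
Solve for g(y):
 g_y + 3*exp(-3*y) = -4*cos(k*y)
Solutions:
 g(y) = C1 + exp(-3*y) - 4*sin(k*y)/k


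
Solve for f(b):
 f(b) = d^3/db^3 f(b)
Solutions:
 f(b) = C3*exp(b) + (C1*sin(sqrt(3)*b/2) + C2*cos(sqrt(3)*b/2))*exp(-b/2)


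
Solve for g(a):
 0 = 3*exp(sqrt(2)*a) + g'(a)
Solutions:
 g(a) = C1 - 3*sqrt(2)*exp(sqrt(2)*a)/2


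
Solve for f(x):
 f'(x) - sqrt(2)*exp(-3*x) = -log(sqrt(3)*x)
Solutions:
 f(x) = C1 - x*log(x) + x*(1 - log(3)/2) - sqrt(2)*exp(-3*x)/3


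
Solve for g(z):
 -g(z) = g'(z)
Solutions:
 g(z) = C1*exp(-z)


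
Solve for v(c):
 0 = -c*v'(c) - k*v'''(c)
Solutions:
 v(c) = C1 + Integral(C2*airyai(c*(-1/k)^(1/3)) + C3*airybi(c*(-1/k)^(1/3)), c)


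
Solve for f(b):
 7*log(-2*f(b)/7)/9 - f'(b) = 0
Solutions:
 -9*Integral(1/(log(-_y) - log(7) + log(2)), (_y, f(b)))/7 = C1 - b


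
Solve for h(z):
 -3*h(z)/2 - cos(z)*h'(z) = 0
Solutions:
 h(z) = C1*(sin(z) - 1)^(3/4)/(sin(z) + 1)^(3/4)


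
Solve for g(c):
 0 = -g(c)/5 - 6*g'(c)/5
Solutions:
 g(c) = C1*exp(-c/6)


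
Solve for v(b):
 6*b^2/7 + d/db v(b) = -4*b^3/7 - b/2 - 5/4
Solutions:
 v(b) = C1 - b^4/7 - 2*b^3/7 - b^2/4 - 5*b/4


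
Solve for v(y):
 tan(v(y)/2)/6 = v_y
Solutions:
 v(y) = -2*asin(C1*exp(y/12)) + 2*pi
 v(y) = 2*asin(C1*exp(y/12))


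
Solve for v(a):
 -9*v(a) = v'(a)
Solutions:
 v(a) = C1*exp(-9*a)


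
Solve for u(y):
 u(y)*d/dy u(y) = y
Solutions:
 u(y) = -sqrt(C1 + y^2)
 u(y) = sqrt(C1 + y^2)


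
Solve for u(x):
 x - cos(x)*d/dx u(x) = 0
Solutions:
 u(x) = C1 + Integral(x/cos(x), x)


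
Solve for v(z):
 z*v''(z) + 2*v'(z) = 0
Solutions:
 v(z) = C1 + C2/z


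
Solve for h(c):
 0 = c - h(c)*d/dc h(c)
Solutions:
 h(c) = -sqrt(C1 + c^2)
 h(c) = sqrt(C1 + c^2)


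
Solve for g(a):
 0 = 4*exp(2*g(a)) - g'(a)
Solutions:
 g(a) = log(-sqrt(-1/(C1 + 4*a))) - log(2)/2
 g(a) = log(-1/(C1 + 4*a))/2 - log(2)/2


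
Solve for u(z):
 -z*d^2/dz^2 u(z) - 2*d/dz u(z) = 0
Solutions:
 u(z) = C1 + C2/z


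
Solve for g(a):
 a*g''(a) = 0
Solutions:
 g(a) = C1 + C2*a


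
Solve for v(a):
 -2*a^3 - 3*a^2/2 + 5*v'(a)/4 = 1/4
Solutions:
 v(a) = C1 + 2*a^4/5 + 2*a^3/5 + a/5


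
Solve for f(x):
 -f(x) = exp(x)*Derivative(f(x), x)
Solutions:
 f(x) = C1*exp(exp(-x))


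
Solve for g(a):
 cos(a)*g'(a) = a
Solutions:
 g(a) = C1 + Integral(a/cos(a), a)


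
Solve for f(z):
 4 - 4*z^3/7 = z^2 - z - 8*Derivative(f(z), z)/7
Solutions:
 f(z) = C1 + z^4/8 + 7*z^3/24 - 7*z^2/16 - 7*z/2


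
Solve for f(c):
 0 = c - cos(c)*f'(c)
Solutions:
 f(c) = C1 + Integral(c/cos(c), c)


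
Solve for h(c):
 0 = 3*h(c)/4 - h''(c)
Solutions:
 h(c) = C1*exp(-sqrt(3)*c/2) + C2*exp(sqrt(3)*c/2)


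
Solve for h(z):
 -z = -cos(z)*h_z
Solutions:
 h(z) = C1 + Integral(z/cos(z), z)


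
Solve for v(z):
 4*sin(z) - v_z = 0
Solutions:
 v(z) = C1 - 4*cos(z)


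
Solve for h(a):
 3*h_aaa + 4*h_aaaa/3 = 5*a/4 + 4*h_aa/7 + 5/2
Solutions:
 h(a) = C1 + C2*a + C3*exp(a*(-63 + sqrt(5313))/56) + C4*exp(-a*(63 + sqrt(5313))/56) - 35*a^3/96 - 1015*a^2/128


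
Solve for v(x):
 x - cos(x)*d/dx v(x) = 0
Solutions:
 v(x) = C1 + Integral(x/cos(x), x)


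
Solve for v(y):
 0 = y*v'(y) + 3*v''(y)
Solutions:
 v(y) = C1 + C2*erf(sqrt(6)*y/6)


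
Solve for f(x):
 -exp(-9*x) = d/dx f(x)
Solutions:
 f(x) = C1 + exp(-9*x)/9


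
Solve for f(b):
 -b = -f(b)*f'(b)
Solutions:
 f(b) = -sqrt(C1 + b^2)
 f(b) = sqrt(C1 + b^2)


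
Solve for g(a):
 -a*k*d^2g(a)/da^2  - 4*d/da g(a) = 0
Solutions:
 g(a) = C1 + a^(((re(k) - 4)*re(k) + im(k)^2)/(re(k)^2 + im(k)^2))*(C2*sin(4*log(a)*Abs(im(k))/(re(k)^2 + im(k)^2)) + C3*cos(4*log(a)*im(k)/(re(k)^2 + im(k)^2)))


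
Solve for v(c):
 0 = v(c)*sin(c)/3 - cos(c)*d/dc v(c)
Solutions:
 v(c) = C1/cos(c)^(1/3)


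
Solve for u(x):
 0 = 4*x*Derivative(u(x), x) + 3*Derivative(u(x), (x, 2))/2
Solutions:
 u(x) = C1 + C2*erf(2*sqrt(3)*x/3)


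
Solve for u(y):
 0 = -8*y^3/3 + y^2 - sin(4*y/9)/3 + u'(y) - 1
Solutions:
 u(y) = C1 + 2*y^4/3 - y^3/3 + y - 3*cos(4*y/9)/4


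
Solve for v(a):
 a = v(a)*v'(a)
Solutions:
 v(a) = -sqrt(C1 + a^2)
 v(a) = sqrt(C1 + a^2)


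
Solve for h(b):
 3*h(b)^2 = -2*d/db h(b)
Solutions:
 h(b) = 2/(C1 + 3*b)


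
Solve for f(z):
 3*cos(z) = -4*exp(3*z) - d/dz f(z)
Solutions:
 f(z) = C1 - 4*exp(3*z)/3 - 3*sin(z)


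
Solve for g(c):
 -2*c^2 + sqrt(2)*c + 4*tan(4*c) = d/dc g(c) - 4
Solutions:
 g(c) = C1 - 2*c^3/3 + sqrt(2)*c^2/2 + 4*c - log(cos(4*c))


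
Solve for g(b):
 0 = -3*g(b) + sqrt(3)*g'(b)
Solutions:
 g(b) = C1*exp(sqrt(3)*b)


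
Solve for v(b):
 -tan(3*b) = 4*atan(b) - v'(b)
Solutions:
 v(b) = C1 + 4*b*atan(b) - 2*log(b^2 + 1) - log(cos(3*b))/3


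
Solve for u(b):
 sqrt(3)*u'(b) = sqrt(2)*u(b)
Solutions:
 u(b) = C1*exp(sqrt(6)*b/3)


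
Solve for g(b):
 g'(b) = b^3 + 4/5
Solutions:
 g(b) = C1 + b^4/4 + 4*b/5


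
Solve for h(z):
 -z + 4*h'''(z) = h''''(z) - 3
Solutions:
 h(z) = C1 + C2*z + C3*z^2 + C4*exp(4*z) + z^4/96 - 11*z^3/96


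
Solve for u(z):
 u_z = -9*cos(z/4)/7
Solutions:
 u(z) = C1 - 36*sin(z/4)/7


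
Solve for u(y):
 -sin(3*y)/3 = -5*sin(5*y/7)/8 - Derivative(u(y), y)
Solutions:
 u(y) = C1 + 7*cos(5*y/7)/8 - cos(3*y)/9


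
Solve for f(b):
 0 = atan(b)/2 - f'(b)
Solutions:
 f(b) = C1 + b*atan(b)/2 - log(b^2 + 1)/4


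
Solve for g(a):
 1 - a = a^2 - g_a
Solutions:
 g(a) = C1 + a^3/3 + a^2/2 - a


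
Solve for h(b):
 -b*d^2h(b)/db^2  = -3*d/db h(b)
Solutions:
 h(b) = C1 + C2*b^4


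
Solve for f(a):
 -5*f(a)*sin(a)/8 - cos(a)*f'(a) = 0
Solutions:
 f(a) = C1*cos(a)^(5/8)


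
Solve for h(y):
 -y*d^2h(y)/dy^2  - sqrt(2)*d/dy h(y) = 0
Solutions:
 h(y) = C1 + C2*y^(1 - sqrt(2))


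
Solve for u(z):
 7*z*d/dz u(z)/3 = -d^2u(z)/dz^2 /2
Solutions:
 u(z) = C1 + C2*erf(sqrt(21)*z/3)


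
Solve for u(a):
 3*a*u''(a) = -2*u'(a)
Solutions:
 u(a) = C1 + C2*a^(1/3)


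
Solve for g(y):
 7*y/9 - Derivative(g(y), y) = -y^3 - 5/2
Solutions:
 g(y) = C1 + y^4/4 + 7*y^2/18 + 5*y/2


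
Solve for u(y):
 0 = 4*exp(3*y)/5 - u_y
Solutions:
 u(y) = C1 + 4*exp(3*y)/15


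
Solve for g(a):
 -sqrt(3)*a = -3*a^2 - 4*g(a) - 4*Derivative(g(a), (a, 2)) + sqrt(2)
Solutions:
 g(a) = C1*sin(a) + C2*cos(a) - 3*a^2/4 + sqrt(3)*a/4 + sqrt(2)/4 + 3/2


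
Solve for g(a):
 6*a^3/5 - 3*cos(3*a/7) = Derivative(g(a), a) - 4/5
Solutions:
 g(a) = C1 + 3*a^4/10 + 4*a/5 - 7*sin(3*a/7)


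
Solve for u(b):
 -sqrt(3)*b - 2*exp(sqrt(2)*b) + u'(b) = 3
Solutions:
 u(b) = C1 + sqrt(3)*b^2/2 + 3*b + sqrt(2)*exp(sqrt(2)*b)


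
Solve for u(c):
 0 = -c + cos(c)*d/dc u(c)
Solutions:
 u(c) = C1 + Integral(c/cos(c), c)


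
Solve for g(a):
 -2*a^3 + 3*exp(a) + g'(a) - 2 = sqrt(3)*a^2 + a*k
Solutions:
 g(a) = C1 + a^4/2 + sqrt(3)*a^3/3 + a^2*k/2 + 2*a - 3*exp(a)


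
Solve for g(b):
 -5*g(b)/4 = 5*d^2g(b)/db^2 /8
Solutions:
 g(b) = C1*sin(sqrt(2)*b) + C2*cos(sqrt(2)*b)


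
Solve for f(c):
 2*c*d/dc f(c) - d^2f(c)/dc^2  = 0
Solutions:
 f(c) = C1 + C2*erfi(c)


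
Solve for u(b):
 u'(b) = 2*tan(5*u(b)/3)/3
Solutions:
 u(b) = -3*asin(C1*exp(10*b/9))/5 + 3*pi/5
 u(b) = 3*asin(C1*exp(10*b/9))/5


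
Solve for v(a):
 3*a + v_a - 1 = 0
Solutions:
 v(a) = C1 - 3*a^2/2 + a


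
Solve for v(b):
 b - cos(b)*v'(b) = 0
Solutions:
 v(b) = C1 + Integral(b/cos(b), b)


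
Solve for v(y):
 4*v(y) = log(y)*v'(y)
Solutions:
 v(y) = C1*exp(4*li(y))


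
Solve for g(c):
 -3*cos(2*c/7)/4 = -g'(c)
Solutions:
 g(c) = C1 + 21*sin(2*c/7)/8


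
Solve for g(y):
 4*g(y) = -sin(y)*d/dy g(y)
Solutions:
 g(y) = C1*(cos(y)^2 + 2*cos(y) + 1)/(cos(y)^2 - 2*cos(y) + 1)


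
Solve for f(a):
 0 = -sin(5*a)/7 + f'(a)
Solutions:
 f(a) = C1 - cos(5*a)/35


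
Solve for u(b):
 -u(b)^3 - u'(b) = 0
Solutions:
 u(b) = -sqrt(2)*sqrt(-1/(C1 - b))/2
 u(b) = sqrt(2)*sqrt(-1/(C1 - b))/2


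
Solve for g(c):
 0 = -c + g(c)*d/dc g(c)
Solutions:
 g(c) = -sqrt(C1 + c^2)
 g(c) = sqrt(C1 + c^2)


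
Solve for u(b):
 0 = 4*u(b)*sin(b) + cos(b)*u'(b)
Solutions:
 u(b) = C1*cos(b)^4


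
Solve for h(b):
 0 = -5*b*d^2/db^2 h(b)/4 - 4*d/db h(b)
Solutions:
 h(b) = C1 + C2/b^(11/5)


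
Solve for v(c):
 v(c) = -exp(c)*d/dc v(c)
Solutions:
 v(c) = C1*exp(exp(-c))


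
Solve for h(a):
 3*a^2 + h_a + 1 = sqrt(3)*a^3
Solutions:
 h(a) = C1 + sqrt(3)*a^4/4 - a^3 - a


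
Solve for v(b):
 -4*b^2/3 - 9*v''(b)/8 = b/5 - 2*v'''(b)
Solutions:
 v(b) = C1 + C2*b + C3*exp(9*b/16) - 8*b^4/81 - 2668*b^3/3645 - 42688*b^2/10935


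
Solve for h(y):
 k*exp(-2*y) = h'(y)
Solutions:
 h(y) = C1 - k*exp(-2*y)/2


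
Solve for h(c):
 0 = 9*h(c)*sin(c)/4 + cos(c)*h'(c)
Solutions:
 h(c) = C1*cos(c)^(9/4)


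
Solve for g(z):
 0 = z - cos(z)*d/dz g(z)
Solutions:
 g(z) = C1 + Integral(z/cos(z), z)


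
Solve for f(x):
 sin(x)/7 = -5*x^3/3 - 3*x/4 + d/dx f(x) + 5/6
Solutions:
 f(x) = C1 + 5*x^4/12 + 3*x^2/8 - 5*x/6 - cos(x)/7


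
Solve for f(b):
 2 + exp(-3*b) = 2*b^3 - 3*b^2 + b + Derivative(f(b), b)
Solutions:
 f(b) = C1 - b^4/2 + b^3 - b^2/2 + 2*b - exp(-3*b)/3


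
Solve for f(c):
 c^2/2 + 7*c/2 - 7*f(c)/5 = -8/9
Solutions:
 f(c) = 5*c^2/14 + 5*c/2 + 40/63


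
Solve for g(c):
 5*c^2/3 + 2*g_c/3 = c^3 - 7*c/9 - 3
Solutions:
 g(c) = C1 + 3*c^4/8 - 5*c^3/6 - 7*c^2/12 - 9*c/2


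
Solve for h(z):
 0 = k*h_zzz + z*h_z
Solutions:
 h(z) = C1 + Integral(C2*airyai(z*(-1/k)^(1/3)) + C3*airybi(z*(-1/k)^(1/3)), z)


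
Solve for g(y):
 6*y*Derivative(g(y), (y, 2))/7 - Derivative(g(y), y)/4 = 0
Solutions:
 g(y) = C1 + C2*y^(31/24)


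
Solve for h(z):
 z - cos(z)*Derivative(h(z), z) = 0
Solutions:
 h(z) = C1 + Integral(z/cos(z), z)


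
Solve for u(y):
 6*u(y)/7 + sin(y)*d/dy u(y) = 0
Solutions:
 u(y) = C1*(cos(y) + 1)^(3/7)/(cos(y) - 1)^(3/7)


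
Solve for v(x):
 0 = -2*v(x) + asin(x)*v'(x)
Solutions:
 v(x) = C1*exp(2*Integral(1/asin(x), x))


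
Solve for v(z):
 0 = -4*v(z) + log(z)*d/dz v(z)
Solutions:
 v(z) = C1*exp(4*li(z))


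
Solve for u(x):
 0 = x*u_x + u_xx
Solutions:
 u(x) = C1 + C2*erf(sqrt(2)*x/2)


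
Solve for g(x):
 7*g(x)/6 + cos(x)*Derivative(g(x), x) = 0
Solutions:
 g(x) = C1*(sin(x) - 1)^(7/12)/(sin(x) + 1)^(7/12)


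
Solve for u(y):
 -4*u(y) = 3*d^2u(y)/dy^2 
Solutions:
 u(y) = C1*sin(2*sqrt(3)*y/3) + C2*cos(2*sqrt(3)*y/3)


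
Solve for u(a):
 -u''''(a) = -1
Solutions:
 u(a) = C1 + C2*a + C3*a^2 + C4*a^3 + a^4/24


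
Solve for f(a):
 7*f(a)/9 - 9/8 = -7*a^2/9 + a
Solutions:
 f(a) = -a^2 + 9*a/7 + 81/56


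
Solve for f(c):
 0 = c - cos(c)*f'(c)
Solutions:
 f(c) = C1 + Integral(c/cos(c), c)


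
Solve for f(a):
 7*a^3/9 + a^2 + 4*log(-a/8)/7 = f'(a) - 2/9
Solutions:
 f(a) = C1 + 7*a^4/36 + a^3/3 + 4*a*log(-a)/7 + 2*a*(-54*log(2) - 11)/63


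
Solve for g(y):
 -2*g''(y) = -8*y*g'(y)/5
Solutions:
 g(y) = C1 + C2*erfi(sqrt(10)*y/5)


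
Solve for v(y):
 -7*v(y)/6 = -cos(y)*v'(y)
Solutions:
 v(y) = C1*(sin(y) + 1)^(7/12)/(sin(y) - 1)^(7/12)


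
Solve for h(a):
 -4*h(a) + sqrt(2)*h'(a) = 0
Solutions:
 h(a) = C1*exp(2*sqrt(2)*a)


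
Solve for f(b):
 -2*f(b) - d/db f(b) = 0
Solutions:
 f(b) = C1*exp(-2*b)


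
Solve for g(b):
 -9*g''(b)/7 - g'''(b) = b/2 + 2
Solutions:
 g(b) = C1 + C2*b + C3*exp(-9*b/7) - 7*b^3/108 - 203*b^2/324


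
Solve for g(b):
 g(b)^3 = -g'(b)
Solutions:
 g(b) = -sqrt(2)*sqrt(-1/(C1 - b))/2
 g(b) = sqrt(2)*sqrt(-1/(C1 - b))/2


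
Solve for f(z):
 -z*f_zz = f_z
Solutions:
 f(z) = C1 + C2*log(z)


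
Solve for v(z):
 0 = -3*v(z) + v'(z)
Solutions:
 v(z) = C1*exp(3*z)


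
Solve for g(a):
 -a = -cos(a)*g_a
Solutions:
 g(a) = C1 + Integral(a/cos(a), a)


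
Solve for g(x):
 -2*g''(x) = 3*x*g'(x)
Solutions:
 g(x) = C1 + C2*erf(sqrt(3)*x/2)


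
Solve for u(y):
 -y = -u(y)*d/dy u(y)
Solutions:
 u(y) = -sqrt(C1 + y^2)
 u(y) = sqrt(C1 + y^2)


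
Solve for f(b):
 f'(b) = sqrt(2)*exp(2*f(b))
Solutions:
 f(b) = log(-sqrt(-1/(C1 + sqrt(2)*b))) - log(2)/2
 f(b) = log(-1/(C1 + sqrt(2)*b))/2 - log(2)/2


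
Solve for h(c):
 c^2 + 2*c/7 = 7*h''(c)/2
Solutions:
 h(c) = C1 + C2*c + c^4/42 + 2*c^3/147


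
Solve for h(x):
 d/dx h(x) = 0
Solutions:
 h(x) = C1


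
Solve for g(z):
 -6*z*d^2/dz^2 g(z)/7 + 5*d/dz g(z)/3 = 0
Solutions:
 g(z) = C1 + C2*z^(53/18)


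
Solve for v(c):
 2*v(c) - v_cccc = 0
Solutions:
 v(c) = C1*exp(-2^(1/4)*c) + C2*exp(2^(1/4)*c) + C3*sin(2^(1/4)*c) + C4*cos(2^(1/4)*c)


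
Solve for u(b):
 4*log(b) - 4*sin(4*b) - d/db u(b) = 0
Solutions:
 u(b) = C1 + 4*b*log(b) - 4*b + cos(4*b)


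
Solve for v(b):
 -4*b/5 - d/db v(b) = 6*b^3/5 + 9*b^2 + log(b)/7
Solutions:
 v(b) = C1 - 3*b^4/10 - 3*b^3 - 2*b^2/5 - b*log(b)/7 + b/7


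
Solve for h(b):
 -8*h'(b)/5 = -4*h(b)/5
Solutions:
 h(b) = C1*exp(b/2)


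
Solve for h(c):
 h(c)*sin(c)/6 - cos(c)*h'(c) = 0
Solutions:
 h(c) = C1/cos(c)^(1/6)


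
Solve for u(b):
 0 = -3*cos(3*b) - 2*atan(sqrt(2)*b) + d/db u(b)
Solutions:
 u(b) = C1 + 2*b*atan(sqrt(2)*b) - sqrt(2)*log(2*b^2 + 1)/2 + sin(3*b)


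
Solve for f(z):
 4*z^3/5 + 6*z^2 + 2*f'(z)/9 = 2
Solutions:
 f(z) = C1 - 9*z^4/10 - 9*z^3 + 9*z


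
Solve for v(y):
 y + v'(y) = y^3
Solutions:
 v(y) = C1 + y^4/4 - y^2/2


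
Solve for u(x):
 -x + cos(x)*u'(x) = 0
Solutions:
 u(x) = C1 + Integral(x/cos(x), x)


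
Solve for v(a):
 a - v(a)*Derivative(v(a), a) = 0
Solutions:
 v(a) = -sqrt(C1 + a^2)
 v(a) = sqrt(C1 + a^2)


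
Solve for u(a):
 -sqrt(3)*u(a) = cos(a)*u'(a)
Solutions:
 u(a) = C1*(sin(a) - 1)^(sqrt(3)/2)/(sin(a) + 1)^(sqrt(3)/2)


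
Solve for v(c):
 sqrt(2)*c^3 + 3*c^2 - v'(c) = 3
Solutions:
 v(c) = C1 + sqrt(2)*c^4/4 + c^3 - 3*c


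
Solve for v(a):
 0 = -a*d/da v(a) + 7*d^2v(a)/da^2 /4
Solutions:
 v(a) = C1 + C2*erfi(sqrt(14)*a/7)


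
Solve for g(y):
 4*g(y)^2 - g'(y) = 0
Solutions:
 g(y) = -1/(C1 + 4*y)


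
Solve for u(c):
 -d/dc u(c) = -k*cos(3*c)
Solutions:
 u(c) = C1 + k*sin(3*c)/3


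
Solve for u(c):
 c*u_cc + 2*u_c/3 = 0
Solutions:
 u(c) = C1 + C2*c^(1/3)


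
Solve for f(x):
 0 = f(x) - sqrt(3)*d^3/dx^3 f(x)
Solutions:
 f(x) = C3*exp(3^(5/6)*x/3) + (C1*sin(3^(1/3)*x/2) + C2*cos(3^(1/3)*x/2))*exp(-3^(5/6)*x/6)


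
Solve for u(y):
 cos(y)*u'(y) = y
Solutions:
 u(y) = C1 + Integral(y/cos(y), y)


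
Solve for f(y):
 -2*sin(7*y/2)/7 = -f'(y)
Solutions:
 f(y) = C1 - 4*cos(7*y/2)/49


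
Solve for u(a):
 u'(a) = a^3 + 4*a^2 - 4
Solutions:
 u(a) = C1 + a^4/4 + 4*a^3/3 - 4*a


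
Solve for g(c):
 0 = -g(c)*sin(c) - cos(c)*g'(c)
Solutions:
 g(c) = C1*cos(c)


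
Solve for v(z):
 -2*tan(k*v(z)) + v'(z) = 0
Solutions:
 v(z) = Piecewise((-asin(exp(C1*k + 2*k*z))/k + pi/k, Ne(k, 0)), (nan, True))
 v(z) = Piecewise((asin(exp(C1*k + 2*k*z))/k, Ne(k, 0)), (nan, True))


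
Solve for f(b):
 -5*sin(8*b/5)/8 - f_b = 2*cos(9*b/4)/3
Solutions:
 f(b) = C1 - 8*sin(9*b/4)/27 + 25*cos(8*b/5)/64


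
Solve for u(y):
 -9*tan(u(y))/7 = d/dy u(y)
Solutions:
 u(y) = pi - asin(C1*exp(-9*y/7))
 u(y) = asin(C1*exp(-9*y/7))


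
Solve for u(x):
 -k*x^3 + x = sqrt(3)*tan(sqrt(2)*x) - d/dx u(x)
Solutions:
 u(x) = C1 + k*x^4/4 - x^2/2 - sqrt(6)*log(cos(sqrt(2)*x))/2


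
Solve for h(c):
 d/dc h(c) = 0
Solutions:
 h(c) = C1


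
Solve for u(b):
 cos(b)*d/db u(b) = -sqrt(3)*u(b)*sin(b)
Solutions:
 u(b) = C1*cos(b)^(sqrt(3))


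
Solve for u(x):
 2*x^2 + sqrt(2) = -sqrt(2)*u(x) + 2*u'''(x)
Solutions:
 u(x) = C3*exp(2^(5/6)*x/2) - sqrt(2)*x^2 + (C1*sin(2^(5/6)*sqrt(3)*x/4) + C2*cos(2^(5/6)*sqrt(3)*x/4))*exp(-2^(5/6)*x/4) - 1


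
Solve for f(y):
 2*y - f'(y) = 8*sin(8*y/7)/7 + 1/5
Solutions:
 f(y) = C1 + y^2 - y/5 + cos(8*y/7)


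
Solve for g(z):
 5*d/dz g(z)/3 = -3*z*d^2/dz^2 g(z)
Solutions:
 g(z) = C1 + C2*z^(4/9)


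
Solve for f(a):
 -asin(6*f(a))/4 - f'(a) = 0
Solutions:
 Integral(1/asin(6*_y), (_y, f(a))) = C1 - a/4


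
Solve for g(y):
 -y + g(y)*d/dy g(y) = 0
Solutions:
 g(y) = -sqrt(C1 + y^2)
 g(y) = sqrt(C1 + y^2)


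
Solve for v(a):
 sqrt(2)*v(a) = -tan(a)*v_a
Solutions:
 v(a) = C1/sin(a)^(sqrt(2))


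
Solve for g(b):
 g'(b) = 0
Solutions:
 g(b) = C1


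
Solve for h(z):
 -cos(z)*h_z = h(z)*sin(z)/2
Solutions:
 h(z) = C1*sqrt(cos(z))


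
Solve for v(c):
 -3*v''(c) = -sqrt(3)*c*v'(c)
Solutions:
 v(c) = C1 + C2*erfi(sqrt(2)*3^(3/4)*c/6)


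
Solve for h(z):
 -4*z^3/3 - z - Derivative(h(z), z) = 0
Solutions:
 h(z) = C1 - z^4/3 - z^2/2


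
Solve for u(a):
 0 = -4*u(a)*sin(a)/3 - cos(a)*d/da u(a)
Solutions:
 u(a) = C1*cos(a)^(4/3)


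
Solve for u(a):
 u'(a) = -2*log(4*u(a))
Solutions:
 Integral(1/(log(_y) + 2*log(2)), (_y, u(a)))/2 = C1 - a


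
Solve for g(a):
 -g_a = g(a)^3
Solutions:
 g(a) = -sqrt(2)*sqrt(-1/(C1 - a))/2
 g(a) = sqrt(2)*sqrt(-1/(C1 - a))/2


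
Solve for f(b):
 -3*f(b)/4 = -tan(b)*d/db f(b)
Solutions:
 f(b) = C1*sin(b)^(3/4)


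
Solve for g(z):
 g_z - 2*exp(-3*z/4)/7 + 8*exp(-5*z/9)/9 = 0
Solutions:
 g(z) = C1 - 8*exp(-3*z/4)/21 + 8*exp(-5*z/9)/5


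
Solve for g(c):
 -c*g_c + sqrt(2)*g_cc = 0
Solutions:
 g(c) = C1 + C2*erfi(2^(1/4)*c/2)


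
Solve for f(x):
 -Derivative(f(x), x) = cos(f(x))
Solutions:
 f(x) = pi - asin((C1 + exp(2*x))/(C1 - exp(2*x)))
 f(x) = asin((C1 + exp(2*x))/(C1 - exp(2*x)))


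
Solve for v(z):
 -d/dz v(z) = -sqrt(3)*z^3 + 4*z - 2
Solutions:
 v(z) = C1 + sqrt(3)*z^4/4 - 2*z^2 + 2*z


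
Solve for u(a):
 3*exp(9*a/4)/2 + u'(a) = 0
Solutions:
 u(a) = C1 - 2*exp(9*a/4)/3


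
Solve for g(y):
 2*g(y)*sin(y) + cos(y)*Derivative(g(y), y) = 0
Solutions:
 g(y) = C1*cos(y)^2


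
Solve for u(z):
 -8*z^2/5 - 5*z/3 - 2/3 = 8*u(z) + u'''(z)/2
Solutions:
 u(z) = C3*exp(-2*2^(1/3)*z) - z^2/5 - 5*z/24 + (C1*sin(2^(1/3)*sqrt(3)*z) + C2*cos(2^(1/3)*sqrt(3)*z))*exp(2^(1/3)*z) - 1/12


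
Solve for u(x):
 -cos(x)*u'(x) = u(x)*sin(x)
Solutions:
 u(x) = C1*cos(x)


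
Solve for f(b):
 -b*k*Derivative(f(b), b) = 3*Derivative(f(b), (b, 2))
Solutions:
 f(b) = Piecewise((-sqrt(6)*sqrt(pi)*C1*erf(sqrt(6)*b*sqrt(k)/6)/(2*sqrt(k)) - C2, (k > 0) | (k < 0)), (-C1*b - C2, True))


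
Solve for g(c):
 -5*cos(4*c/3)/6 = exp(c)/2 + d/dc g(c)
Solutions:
 g(c) = C1 - exp(c)/2 - 5*sin(4*c/3)/8


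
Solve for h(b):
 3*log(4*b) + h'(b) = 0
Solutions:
 h(b) = C1 - 3*b*log(b) - b*log(64) + 3*b


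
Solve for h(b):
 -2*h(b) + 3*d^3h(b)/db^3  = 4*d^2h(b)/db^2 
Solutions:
 h(b) = C1*exp(b*(-(9*sqrt(1113) + 307)^(1/3) - 16/(9*sqrt(1113) + 307)^(1/3) + 8)/18)*sin(sqrt(3)*b*(-(9*sqrt(1113) + 307)^(1/3) + 16/(9*sqrt(1113) + 307)^(1/3))/18) + C2*exp(b*(-(9*sqrt(1113) + 307)^(1/3) - 16/(9*sqrt(1113) + 307)^(1/3) + 8)/18)*cos(sqrt(3)*b*(-(9*sqrt(1113) + 307)^(1/3) + 16/(9*sqrt(1113) + 307)^(1/3))/18) + C3*exp(b*(16/(9*sqrt(1113) + 307)^(1/3) + 4 + (9*sqrt(1113) + 307)^(1/3))/9)


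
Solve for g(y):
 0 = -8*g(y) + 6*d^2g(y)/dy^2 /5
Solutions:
 g(y) = C1*exp(-2*sqrt(15)*y/3) + C2*exp(2*sqrt(15)*y/3)


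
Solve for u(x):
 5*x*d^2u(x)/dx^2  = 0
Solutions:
 u(x) = C1 + C2*x


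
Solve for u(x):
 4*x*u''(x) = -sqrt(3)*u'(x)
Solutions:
 u(x) = C1 + C2*x^(1 - sqrt(3)/4)


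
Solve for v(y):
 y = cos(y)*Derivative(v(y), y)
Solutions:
 v(y) = C1 + Integral(y/cos(y), y)


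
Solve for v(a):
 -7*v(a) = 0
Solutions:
 v(a) = 0


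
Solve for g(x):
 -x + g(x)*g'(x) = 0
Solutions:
 g(x) = -sqrt(C1 + x^2)
 g(x) = sqrt(C1 + x^2)


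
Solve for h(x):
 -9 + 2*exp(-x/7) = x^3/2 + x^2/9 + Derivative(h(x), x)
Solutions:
 h(x) = C1 - x^4/8 - x^3/27 - 9*x - 14*exp(-x/7)


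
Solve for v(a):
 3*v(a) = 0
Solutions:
 v(a) = 0


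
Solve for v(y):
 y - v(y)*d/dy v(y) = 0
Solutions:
 v(y) = -sqrt(C1 + y^2)
 v(y) = sqrt(C1 + y^2)


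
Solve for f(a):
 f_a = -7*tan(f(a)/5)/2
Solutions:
 f(a) = -5*asin(C1*exp(-7*a/10)) + 5*pi
 f(a) = 5*asin(C1*exp(-7*a/10))


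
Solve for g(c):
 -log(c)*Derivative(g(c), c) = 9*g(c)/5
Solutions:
 g(c) = C1*exp(-9*li(c)/5)


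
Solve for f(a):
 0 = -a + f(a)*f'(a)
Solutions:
 f(a) = -sqrt(C1 + a^2)
 f(a) = sqrt(C1 + a^2)


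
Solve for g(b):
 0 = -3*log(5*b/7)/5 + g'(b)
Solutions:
 g(b) = C1 + 3*b*log(b)/5 - 3*b*log(7)/5 - 3*b/5 + 3*b*log(5)/5


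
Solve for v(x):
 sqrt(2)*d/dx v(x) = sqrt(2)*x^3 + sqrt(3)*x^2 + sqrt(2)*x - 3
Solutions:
 v(x) = C1 + x^4/4 + sqrt(6)*x^3/6 + x^2/2 - 3*sqrt(2)*x/2


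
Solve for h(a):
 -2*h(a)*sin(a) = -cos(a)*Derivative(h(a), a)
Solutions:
 h(a) = C1/cos(a)^2


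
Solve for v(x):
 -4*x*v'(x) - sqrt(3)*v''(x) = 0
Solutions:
 v(x) = C1 + C2*erf(sqrt(2)*3^(3/4)*x/3)


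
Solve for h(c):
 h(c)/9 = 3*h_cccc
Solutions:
 h(c) = C1*exp(-3^(1/4)*c/3) + C2*exp(3^(1/4)*c/3) + C3*sin(3^(1/4)*c/3) + C4*cos(3^(1/4)*c/3)


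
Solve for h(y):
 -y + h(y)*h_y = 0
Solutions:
 h(y) = -sqrt(C1 + y^2)
 h(y) = sqrt(C1 + y^2)


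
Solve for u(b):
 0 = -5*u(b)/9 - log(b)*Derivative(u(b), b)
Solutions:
 u(b) = C1*exp(-5*li(b)/9)


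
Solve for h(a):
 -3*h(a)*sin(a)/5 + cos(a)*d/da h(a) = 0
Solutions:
 h(a) = C1/cos(a)^(3/5)


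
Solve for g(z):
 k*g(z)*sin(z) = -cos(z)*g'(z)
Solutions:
 g(z) = C1*exp(k*log(cos(z)))


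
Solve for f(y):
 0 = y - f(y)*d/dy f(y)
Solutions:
 f(y) = -sqrt(C1 + y^2)
 f(y) = sqrt(C1 + y^2)


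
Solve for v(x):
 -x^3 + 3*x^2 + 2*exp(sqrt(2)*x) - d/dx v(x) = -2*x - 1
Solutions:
 v(x) = C1 - x^4/4 + x^3 + x^2 + x + sqrt(2)*exp(sqrt(2)*x)


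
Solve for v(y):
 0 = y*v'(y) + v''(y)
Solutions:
 v(y) = C1 + C2*erf(sqrt(2)*y/2)


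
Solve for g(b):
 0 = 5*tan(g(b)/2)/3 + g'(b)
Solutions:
 g(b) = -2*asin(C1*exp(-5*b/6)) + 2*pi
 g(b) = 2*asin(C1*exp(-5*b/6))


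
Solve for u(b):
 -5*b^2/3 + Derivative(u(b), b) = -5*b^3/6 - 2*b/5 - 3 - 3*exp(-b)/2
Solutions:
 u(b) = C1 - 5*b^4/24 + 5*b^3/9 - b^2/5 - 3*b + 3*exp(-b)/2


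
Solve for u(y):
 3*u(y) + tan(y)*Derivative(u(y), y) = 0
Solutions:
 u(y) = C1/sin(y)^3


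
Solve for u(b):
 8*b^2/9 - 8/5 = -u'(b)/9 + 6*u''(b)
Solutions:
 u(b) = C1 + C2*exp(b/54) - 8*b^3/3 - 432*b^2 - 233208*b/5


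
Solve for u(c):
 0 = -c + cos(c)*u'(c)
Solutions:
 u(c) = C1 + Integral(c/cos(c), c)


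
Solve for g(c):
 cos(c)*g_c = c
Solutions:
 g(c) = C1 + Integral(c/cos(c), c)


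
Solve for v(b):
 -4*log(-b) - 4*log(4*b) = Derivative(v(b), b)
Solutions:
 v(b) = C1 - 8*b*log(b) + 4*b*(-2*log(2) + 2 - I*pi)


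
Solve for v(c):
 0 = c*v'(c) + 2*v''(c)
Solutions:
 v(c) = C1 + C2*erf(c/2)


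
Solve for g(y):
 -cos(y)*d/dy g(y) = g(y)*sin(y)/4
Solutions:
 g(y) = C1*cos(y)^(1/4)


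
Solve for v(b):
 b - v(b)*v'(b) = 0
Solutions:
 v(b) = -sqrt(C1 + b^2)
 v(b) = sqrt(C1 + b^2)


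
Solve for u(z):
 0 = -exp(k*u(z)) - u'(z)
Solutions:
 u(z) = Piecewise((log(1/(C1*k + k*z))/k, Ne(k, 0)), (nan, True))
 u(z) = Piecewise((C1 - z, Eq(k, 0)), (nan, True))


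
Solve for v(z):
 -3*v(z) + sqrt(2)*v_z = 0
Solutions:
 v(z) = C1*exp(3*sqrt(2)*z/2)


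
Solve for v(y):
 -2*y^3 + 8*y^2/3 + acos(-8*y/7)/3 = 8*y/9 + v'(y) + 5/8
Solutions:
 v(y) = C1 - y^4/2 + 8*y^3/9 - 4*y^2/9 + y*acos(-8*y/7)/3 - 5*y/8 + sqrt(49 - 64*y^2)/24


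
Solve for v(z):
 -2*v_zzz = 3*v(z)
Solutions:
 v(z) = C3*exp(-2^(2/3)*3^(1/3)*z/2) + (C1*sin(2^(2/3)*3^(5/6)*z/4) + C2*cos(2^(2/3)*3^(5/6)*z/4))*exp(2^(2/3)*3^(1/3)*z/4)


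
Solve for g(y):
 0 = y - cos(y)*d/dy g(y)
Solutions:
 g(y) = C1 + Integral(y/cos(y), y)


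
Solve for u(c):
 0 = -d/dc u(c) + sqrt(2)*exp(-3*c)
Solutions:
 u(c) = C1 - sqrt(2)*exp(-3*c)/3


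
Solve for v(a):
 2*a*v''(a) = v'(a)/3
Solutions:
 v(a) = C1 + C2*a^(7/6)


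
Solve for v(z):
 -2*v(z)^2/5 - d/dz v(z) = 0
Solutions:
 v(z) = 5/(C1 + 2*z)


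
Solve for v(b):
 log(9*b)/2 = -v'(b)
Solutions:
 v(b) = C1 - b*log(b)/2 - b*log(3) + b/2


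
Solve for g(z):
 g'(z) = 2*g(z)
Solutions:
 g(z) = C1*exp(2*z)


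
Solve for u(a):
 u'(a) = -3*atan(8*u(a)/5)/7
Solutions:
 Integral(1/atan(8*_y/5), (_y, u(a))) = C1 - 3*a/7


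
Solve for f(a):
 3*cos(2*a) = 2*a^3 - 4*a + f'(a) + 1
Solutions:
 f(a) = C1 - a^4/2 + 2*a^2 - a + 3*sin(2*a)/2


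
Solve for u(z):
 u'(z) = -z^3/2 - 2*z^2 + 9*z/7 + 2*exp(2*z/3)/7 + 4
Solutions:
 u(z) = C1 - z^4/8 - 2*z^3/3 + 9*z^2/14 + 4*z + 3*exp(2*z/3)/7


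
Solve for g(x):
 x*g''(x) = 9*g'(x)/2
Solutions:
 g(x) = C1 + C2*x^(11/2)


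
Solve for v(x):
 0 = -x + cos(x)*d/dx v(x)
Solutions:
 v(x) = C1 + Integral(x/cos(x), x)


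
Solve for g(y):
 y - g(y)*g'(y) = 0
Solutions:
 g(y) = -sqrt(C1 + y^2)
 g(y) = sqrt(C1 + y^2)


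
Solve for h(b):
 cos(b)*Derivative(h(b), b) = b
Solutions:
 h(b) = C1 + Integral(b/cos(b), b)


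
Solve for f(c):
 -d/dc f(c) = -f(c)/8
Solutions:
 f(c) = C1*exp(c/8)


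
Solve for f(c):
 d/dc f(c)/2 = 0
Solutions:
 f(c) = C1


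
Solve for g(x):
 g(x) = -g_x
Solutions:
 g(x) = C1*exp(-x)


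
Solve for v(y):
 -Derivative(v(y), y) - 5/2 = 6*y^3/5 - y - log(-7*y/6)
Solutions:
 v(y) = C1 - 3*y^4/10 + y^2/2 + y*log(-y) + y*(-7/2 - log(6) + log(7))


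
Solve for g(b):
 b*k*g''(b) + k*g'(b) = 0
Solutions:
 g(b) = C1 + C2*log(b)


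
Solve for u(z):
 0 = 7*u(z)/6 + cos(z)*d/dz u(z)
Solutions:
 u(z) = C1*(sin(z) - 1)^(7/12)/(sin(z) + 1)^(7/12)


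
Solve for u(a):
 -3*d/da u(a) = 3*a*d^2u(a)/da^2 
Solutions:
 u(a) = C1 + C2*log(a)


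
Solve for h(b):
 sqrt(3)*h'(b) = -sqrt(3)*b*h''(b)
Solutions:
 h(b) = C1 + C2*log(b)


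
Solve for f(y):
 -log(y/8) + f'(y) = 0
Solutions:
 f(y) = C1 + y*log(y) - y*log(8) - y


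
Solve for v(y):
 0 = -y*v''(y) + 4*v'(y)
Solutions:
 v(y) = C1 + C2*y^5


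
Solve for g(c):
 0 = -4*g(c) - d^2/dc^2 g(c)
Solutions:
 g(c) = C1*sin(2*c) + C2*cos(2*c)


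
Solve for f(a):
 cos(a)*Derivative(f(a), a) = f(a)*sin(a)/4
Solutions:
 f(a) = C1/cos(a)^(1/4)


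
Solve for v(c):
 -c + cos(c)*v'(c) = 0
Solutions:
 v(c) = C1 + Integral(c/cos(c), c)


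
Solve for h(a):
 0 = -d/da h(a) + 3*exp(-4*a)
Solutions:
 h(a) = C1 - 3*exp(-4*a)/4


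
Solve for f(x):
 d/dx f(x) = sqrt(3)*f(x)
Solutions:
 f(x) = C1*exp(sqrt(3)*x)


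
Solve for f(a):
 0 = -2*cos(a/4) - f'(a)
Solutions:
 f(a) = C1 - 8*sin(a/4)


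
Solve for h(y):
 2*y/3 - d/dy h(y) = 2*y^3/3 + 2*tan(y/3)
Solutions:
 h(y) = C1 - y^4/6 + y^2/3 + 6*log(cos(y/3))


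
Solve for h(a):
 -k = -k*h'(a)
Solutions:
 h(a) = C1 + a


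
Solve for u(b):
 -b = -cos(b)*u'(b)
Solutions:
 u(b) = C1 + Integral(b/cos(b), b)


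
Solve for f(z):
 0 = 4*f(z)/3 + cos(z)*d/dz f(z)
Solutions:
 f(z) = C1*(sin(z) - 1)^(2/3)/(sin(z) + 1)^(2/3)


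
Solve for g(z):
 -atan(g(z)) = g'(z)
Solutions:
 Integral(1/atan(_y), (_y, g(z))) = C1 - z


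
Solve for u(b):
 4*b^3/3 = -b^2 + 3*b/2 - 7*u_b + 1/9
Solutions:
 u(b) = C1 - b^4/21 - b^3/21 + 3*b^2/28 + b/63


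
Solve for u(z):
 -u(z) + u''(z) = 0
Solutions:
 u(z) = C1*exp(-z) + C2*exp(z)


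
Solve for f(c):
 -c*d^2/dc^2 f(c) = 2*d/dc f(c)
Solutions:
 f(c) = C1 + C2/c


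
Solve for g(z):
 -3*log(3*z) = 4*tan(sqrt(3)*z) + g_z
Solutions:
 g(z) = C1 - 3*z*log(z) - 3*z*log(3) + 3*z + 4*sqrt(3)*log(cos(sqrt(3)*z))/3


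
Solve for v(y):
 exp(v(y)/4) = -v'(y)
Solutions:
 v(y) = 4*log(1/(C1 + y)) + 8*log(2)


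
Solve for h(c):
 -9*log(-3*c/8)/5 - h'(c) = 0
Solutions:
 h(c) = C1 - 9*c*log(-c)/5 + 9*c*(-log(3) + 1 + 3*log(2))/5


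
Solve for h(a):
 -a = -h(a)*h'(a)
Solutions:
 h(a) = -sqrt(C1 + a^2)
 h(a) = sqrt(C1 + a^2)


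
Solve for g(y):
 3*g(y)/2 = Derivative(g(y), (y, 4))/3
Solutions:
 g(y) = C1*exp(-2^(3/4)*sqrt(3)*y/2) + C2*exp(2^(3/4)*sqrt(3)*y/2) + C3*sin(2^(3/4)*sqrt(3)*y/2) + C4*cos(2^(3/4)*sqrt(3)*y/2)


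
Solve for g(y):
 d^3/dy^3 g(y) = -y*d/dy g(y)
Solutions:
 g(y) = C1 + Integral(C2*airyai(-y) + C3*airybi(-y), y)


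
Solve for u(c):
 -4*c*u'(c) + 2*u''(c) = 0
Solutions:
 u(c) = C1 + C2*erfi(c)


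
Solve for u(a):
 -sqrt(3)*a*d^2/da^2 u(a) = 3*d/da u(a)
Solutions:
 u(a) = C1 + C2*a^(1 - sqrt(3))


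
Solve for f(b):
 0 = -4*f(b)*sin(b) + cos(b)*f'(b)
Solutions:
 f(b) = C1/cos(b)^4


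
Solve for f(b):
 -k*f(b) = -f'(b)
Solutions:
 f(b) = C1*exp(b*k)


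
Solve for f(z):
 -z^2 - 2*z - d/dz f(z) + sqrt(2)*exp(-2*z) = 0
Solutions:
 f(z) = C1 - z^3/3 - z^2 - sqrt(2)*exp(-2*z)/2


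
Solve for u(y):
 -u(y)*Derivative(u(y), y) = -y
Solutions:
 u(y) = -sqrt(C1 + y^2)
 u(y) = sqrt(C1 + y^2)


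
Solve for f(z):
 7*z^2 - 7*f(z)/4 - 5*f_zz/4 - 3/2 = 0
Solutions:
 f(z) = C1*sin(sqrt(35)*z/5) + C2*cos(sqrt(35)*z/5) + 4*z^2 - 46/7


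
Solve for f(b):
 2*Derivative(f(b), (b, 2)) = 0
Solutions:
 f(b) = C1 + C2*b


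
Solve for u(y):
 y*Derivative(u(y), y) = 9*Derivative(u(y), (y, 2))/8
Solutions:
 u(y) = C1 + C2*erfi(2*y/3)


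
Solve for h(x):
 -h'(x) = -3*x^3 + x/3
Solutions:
 h(x) = C1 + 3*x^4/4 - x^2/6


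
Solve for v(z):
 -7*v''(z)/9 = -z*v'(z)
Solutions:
 v(z) = C1 + C2*erfi(3*sqrt(14)*z/14)


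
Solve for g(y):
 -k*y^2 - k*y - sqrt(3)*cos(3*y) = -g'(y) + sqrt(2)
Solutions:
 g(y) = C1 + k*y^3/3 + k*y^2/2 + sqrt(2)*y + sqrt(3)*sin(3*y)/3


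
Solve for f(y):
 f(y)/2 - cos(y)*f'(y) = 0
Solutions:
 f(y) = C1*(sin(y) + 1)^(1/4)/(sin(y) - 1)^(1/4)


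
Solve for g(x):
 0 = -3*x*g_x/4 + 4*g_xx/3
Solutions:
 g(x) = C1 + C2*erfi(3*sqrt(2)*x/8)


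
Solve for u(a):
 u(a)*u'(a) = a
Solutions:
 u(a) = -sqrt(C1 + a^2)
 u(a) = sqrt(C1 + a^2)


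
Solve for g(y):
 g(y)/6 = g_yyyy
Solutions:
 g(y) = C1*exp(-6^(3/4)*y/6) + C2*exp(6^(3/4)*y/6) + C3*sin(6^(3/4)*y/6) + C4*cos(6^(3/4)*y/6)


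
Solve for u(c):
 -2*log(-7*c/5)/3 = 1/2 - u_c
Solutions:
 u(c) = C1 + 2*c*log(-c)/3 + c*(-4*log(5) - 1 + 4*log(7))/6


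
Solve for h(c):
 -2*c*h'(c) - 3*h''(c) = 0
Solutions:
 h(c) = C1 + C2*erf(sqrt(3)*c/3)


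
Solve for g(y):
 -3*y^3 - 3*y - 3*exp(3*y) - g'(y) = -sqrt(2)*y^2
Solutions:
 g(y) = C1 - 3*y^4/4 + sqrt(2)*y^3/3 - 3*y^2/2 - exp(3*y)


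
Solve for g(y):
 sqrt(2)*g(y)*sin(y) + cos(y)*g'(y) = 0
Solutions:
 g(y) = C1*cos(y)^(sqrt(2))


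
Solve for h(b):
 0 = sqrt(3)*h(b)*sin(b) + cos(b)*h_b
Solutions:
 h(b) = C1*cos(b)^(sqrt(3))


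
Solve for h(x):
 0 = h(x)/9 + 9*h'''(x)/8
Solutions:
 h(x) = C3*exp(-2*3^(2/3)*x/9) + (C1*sin(3^(1/6)*x/3) + C2*cos(3^(1/6)*x/3))*exp(3^(2/3)*x/9)


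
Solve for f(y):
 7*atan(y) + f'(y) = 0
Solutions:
 f(y) = C1 - 7*y*atan(y) + 7*log(y^2 + 1)/2


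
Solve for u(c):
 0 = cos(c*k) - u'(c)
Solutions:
 u(c) = C1 + sin(c*k)/k


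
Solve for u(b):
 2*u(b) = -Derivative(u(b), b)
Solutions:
 u(b) = C1*exp(-2*b)


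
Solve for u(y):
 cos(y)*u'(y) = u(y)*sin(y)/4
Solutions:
 u(y) = C1/cos(y)^(1/4)


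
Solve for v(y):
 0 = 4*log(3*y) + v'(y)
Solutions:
 v(y) = C1 - 4*y*log(y) - y*log(81) + 4*y


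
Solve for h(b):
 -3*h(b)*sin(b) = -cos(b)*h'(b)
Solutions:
 h(b) = C1/cos(b)^3


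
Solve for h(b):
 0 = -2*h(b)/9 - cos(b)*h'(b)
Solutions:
 h(b) = C1*(sin(b) - 1)^(1/9)/(sin(b) + 1)^(1/9)


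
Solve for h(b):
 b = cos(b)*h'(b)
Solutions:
 h(b) = C1 + Integral(b/cos(b), b)


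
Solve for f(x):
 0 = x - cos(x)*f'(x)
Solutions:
 f(x) = C1 + Integral(x/cos(x), x)


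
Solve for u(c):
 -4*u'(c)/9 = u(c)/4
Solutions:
 u(c) = C1*exp(-9*c/16)


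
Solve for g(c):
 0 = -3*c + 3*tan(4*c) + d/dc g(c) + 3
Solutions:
 g(c) = C1 + 3*c^2/2 - 3*c + 3*log(cos(4*c))/4


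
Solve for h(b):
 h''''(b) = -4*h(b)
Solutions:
 h(b) = (C1*sin(b) + C2*cos(b))*exp(-b) + (C3*sin(b) + C4*cos(b))*exp(b)


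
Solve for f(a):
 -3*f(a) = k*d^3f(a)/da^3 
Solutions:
 f(a) = C1*exp(3^(1/3)*a*(-1/k)^(1/3)) + C2*exp(a*(-1/k)^(1/3)*(-3^(1/3) + 3^(5/6)*I)/2) + C3*exp(-a*(-1/k)^(1/3)*(3^(1/3) + 3^(5/6)*I)/2)


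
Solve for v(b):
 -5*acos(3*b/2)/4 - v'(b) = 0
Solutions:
 v(b) = C1 - 5*b*acos(3*b/2)/4 + 5*sqrt(4 - 9*b^2)/12


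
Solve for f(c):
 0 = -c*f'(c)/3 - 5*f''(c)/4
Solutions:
 f(c) = C1 + C2*erf(sqrt(30)*c/15)


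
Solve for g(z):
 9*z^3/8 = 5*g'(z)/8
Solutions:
 g(z) = C1 + 9*z^4/20


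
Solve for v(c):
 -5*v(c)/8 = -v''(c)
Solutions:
 v(c) = C1*exp(-sqrt(10)*c/4) + C2*exp(sqrt(10)*c/4)


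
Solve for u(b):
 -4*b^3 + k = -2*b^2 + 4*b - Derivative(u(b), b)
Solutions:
 u(b) = C1 + b^4 - 2*b^3/3 + 2*b^2 - b*k


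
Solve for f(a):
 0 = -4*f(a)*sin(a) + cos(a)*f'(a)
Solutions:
 f(a) = C1/cos(a)^4


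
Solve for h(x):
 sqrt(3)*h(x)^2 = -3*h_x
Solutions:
 h(x) = 3/(C1 + sqrt(3)*x)


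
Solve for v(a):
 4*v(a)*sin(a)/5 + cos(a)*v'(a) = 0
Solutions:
 v(a) = C1*cos(a)^(4/5)


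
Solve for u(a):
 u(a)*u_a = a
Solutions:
 u(a) = -sqrt(C1 + a^2)
 u(a) = sqrt(C1 + a^2)


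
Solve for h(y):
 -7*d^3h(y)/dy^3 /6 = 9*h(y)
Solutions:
 h(y) = C3*exp(-3*2^(1/3)*7^(2/3)*y/7) + (C1*sin(3*2^(1/3)*sqrt(3)*7^(2/3)*y/14) + C2*cos(3*2^(1/3)*sqrt(3)*7^(2/3)*y/14))*exp(3*2^(1/3)*7^(2/3)*y/14)


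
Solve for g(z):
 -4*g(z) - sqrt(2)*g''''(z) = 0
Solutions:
 g(z) = (C1*sin(2^(7/8)*z/2) + C2*cos(2^(7/8)*z/2))*exp(-2^(7/8)*z/2) + (C3*sin(2^(7/8)*z/2) + C4*cos(2^(7/8)*z/2))*exp(2^(7/8)*z/2)


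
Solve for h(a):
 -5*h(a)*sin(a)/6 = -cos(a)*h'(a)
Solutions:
 h(a) = C1/cos(a)^(5/6)


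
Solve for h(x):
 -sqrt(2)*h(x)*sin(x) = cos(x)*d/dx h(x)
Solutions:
 h(x) = C1*cos(x)^(sqrt(2))


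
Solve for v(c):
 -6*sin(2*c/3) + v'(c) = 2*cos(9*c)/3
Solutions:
 v(c) = C1 + 2*sin(9*c)/27 - 9*cos(2*c/3)


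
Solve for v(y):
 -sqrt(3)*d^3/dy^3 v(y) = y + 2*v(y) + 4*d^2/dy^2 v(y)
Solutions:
 v(y) = C1*exp(y*(-8*sqrt(3) + 16/(sqrt(627) + 145*sqrt(3)/9)^(1/3) + 3*(sqrt(627) + 145*sqrt(3)/9)^(1/3))/18)*sin(sqrt(3)*y*(-3*(sqrt(627) + 145*sqrt(3)/9)^(1/3) + 16/(sqrt(627) + 145*sqrt(3)/9)^(1/3))/18) + C2*exp(y*(-8*sqrt(3) + 16/(sqrt(627) + 145*sqrt(3)/9)^(1/3) + 3*(sqrt(627) + 145*sqrt(3)/9)^(1/3))/18)*cos(sqrt(3)*y*(-3*(sqrt(627) + 145*sqrt(3)/9)^(1/3) + 16/(sqrt(627) + 145*sqrt(3)/9)^(1/3))/18) + C3*exp(-y*(16/(sqrt(627) + 145*sqrt(3)/9)^(1/3) + 4*sqrt(3) + 3*(sqrt(627) + 145*sqrt(3)/9)^(1/3))/9) - y/2


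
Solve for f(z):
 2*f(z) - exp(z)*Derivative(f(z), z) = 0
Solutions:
 f(z) = C1*exp(-2*exp(-z))


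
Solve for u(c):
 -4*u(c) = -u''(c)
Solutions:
 u(c) = C1*exp(-2*c) + C2*exp(2*c)


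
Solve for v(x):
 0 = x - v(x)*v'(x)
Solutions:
 v(x) = -sqrt(C1 + x^2)
 v(x) = sqrt(C1 + x^2)


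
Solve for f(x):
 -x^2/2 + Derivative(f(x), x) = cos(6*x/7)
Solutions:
 f(x) = C1 + x^3/6 + 7*sin(6*x/7)/6


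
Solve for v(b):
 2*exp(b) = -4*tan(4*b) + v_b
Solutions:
 v(b) = C1 + 2*exp(b) - log(cos(4*b))


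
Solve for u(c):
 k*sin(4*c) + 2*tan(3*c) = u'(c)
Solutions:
 u(c) = C1 - k*cos(4*c)/4 - 2*log(cos(3*c))/3


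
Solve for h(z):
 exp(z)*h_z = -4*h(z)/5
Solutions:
 h(z) = C1*exp(4*exp(-z)/5)


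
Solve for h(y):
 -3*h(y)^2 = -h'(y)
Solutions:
 h(y) = -1/(C1 + 3*y)


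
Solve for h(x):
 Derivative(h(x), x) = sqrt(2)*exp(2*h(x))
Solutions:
 h(x) = log(-sqrt(-1/(C1 + sqrt(2)*x))) - log(2)/2
 h(x) = log(-1/(C1 + sqrt(2)*x))/2 - log(2)/2


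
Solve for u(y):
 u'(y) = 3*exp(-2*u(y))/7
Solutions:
 u(y) = log(-sqrt(C1 + 42*y)) - log(7)
 u(y) = log(C1 + 42*y)/2 - log(7)


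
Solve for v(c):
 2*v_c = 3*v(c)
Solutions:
 v(c) = C1*exp(3*c/2)


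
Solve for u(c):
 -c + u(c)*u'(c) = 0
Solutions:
 u(c) = -sqrt(C1 + c^2)
 u(c) = sqrt(C1 + c^2)


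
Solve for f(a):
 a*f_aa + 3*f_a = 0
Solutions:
 f(a) = C1 + C2/a^2


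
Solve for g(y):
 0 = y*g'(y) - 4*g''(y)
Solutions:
 g(y) = C1 + C2*erfi(sqrt(2)*y/4)


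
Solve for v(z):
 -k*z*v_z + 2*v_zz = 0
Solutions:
 v(z) = Piecewise((-sqrt(pi)*C1*erf(z*sqrt(-k)/2)/sqrt(-k) - C2, (k > 0) | (k < 0)), (-C1*z - C2, True))


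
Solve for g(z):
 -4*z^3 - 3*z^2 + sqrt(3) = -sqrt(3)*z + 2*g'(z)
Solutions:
 g(z) = C1 - z^4/2 - z^3/2 + sqrt(3)*z^2/4 + sqrt(3)*z/2


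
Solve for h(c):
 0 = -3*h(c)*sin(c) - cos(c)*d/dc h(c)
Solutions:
 h(c) = C1*cos(c)^3


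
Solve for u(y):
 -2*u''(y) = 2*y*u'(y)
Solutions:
 u(y) = C1 + C2*erf(sqrt(2)*y/2)


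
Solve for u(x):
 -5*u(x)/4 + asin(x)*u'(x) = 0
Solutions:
 u(x) = C1*exp(5*Integral(1/asin(x), x)/4)


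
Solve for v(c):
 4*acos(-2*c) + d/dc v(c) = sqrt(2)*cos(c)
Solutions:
 v(c) = C1 - 4*c*acos(-2*c) - 2*sqrt(1 - 4*c^2) + sqrt(2)*sin(c)


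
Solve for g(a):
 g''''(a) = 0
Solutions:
 g(a) = C1 + C2*a + C3*a^2 + C4*a^3


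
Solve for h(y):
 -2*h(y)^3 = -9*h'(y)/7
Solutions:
 h(y) = -3*sqrt(2)*sqrt(-1/(C1 + 14*y))/2
 h(y) = 3*sqrt(2)*sqrt(-1/(C1 + 14*y))/2
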